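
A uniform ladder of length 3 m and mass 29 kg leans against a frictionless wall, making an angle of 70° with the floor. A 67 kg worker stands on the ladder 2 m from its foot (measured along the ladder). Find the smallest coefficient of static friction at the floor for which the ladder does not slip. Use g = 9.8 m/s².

Sum moments about the foot of the ladder (the floor normal and friction both act there and drop out).
Ladder weight 29×9.8 = 284.2 N acts at 1.5 m along the ladder; its horizontal arm is 1.5·cos70° = 0.513 m → τ = 145.8 N·m clockwise.
Worker: 67×9.8 = 656.6 N at 2 m → arm 0.684 m → τ = 449.1 N·m clockwise.
Wall normal N acts horizontally at the top; its moment arm is the height L sinθ = 3·sin70° = 2.819 m, counterclockwise.
Setting net torque to zero: N × 2.819 = 594.9 → N = 211 N.
ΣFx = 0 ⇒ f = N_wall = 211 N. ΣFy = 0 ⇒ N_floor = 940.8 N.
μ_min = f / N_floor = 211 / 940.8 = 0.224.

μ_min ≈ 0.224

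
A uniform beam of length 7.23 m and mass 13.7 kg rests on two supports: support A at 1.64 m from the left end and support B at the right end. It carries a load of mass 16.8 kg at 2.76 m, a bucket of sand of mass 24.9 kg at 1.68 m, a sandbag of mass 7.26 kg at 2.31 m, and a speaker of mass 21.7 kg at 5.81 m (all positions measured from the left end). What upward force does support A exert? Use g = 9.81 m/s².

R_A ≈ 578 N

About support B:
Beam weight: 13.7 × 9.81 = 134.4 N down at 3.615 m → arm 3.615 m, τ = 134.4 × 3.615 = 485.9 N·m counterclockwise.
Load: 16.8 × 9.81 = 164.8 N down at 2.76 m → arm 4.47 m, τ = 164.8 × 4.47 = 736.7 N·m counterclockwise.
Bucket of sand: 24.9 × 9.81 = 244.3 N down at 1.68 m → arm 5.55 m, τ = 244.3 × 5.55 = 1356 N·m counterclockwise.
Sandbag: 7.26 × 9.81 = 71.22 N down at 2.31 m → arm 4.92 m, τ = 71.22 × 4.92 = 350.4 N·m counterclockwise.
Speaker: 21.7 × 9.81 = 212.9 N down at 5.81 m → arm 1.42 m, τ = 212.9 × 1.42 = 302.3 N·m counterclockwise.
Net load moment about support B = 3231 N·m counterclockwise.
Reaction R at support A is upward at 1.64 m, arm 5.59 m → moment R × 5.59 clockwise.
Setting net torque to zero: R × 5.59 = 3231 → R = 578 N.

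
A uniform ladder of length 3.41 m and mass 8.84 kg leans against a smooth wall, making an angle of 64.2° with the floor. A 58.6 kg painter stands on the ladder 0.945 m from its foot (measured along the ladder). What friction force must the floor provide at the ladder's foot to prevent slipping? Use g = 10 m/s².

Take moments about the foot of the ladder.
Ladder weight 8.84×10 = 88.4 N acts at 1.705 m along the ladder; its horizontal arm is 1.705·cos64.2° = 0.7421 m → τ = 65.6 N·m clockwise.
Painter: 58.6×10 = 586 N at 0.945 m → arm 0.4113 m → τ = 241 N·m clockwise.
Wall normal N acts horizontally at the top; its moment arm is the height L sinθ = 3.41·sin64.2° = 3.07 m, counterclockwise.
Στ = 0 ⇒ N × 3.07 = 306.6 ⇒ N = 99.9 N.
ΣFx = 0: friction at the foot balances the wall's push, so f = N_wall = 99.9 N.

f ≈ 99.9 N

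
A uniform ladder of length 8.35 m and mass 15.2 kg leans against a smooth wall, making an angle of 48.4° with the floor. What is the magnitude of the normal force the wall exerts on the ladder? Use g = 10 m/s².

N_wall ≈ 67.5 N

Take moments about the foot of the ladder.
Ladder weight 15.2×10 = 152 N acts at 4.175 m along the ladder; its horizontal arm is 4.175·cos48.4° = 2.772 m → τ = 421.3 N·m clockwise.
Wall normal N acts horizontally at the top; its moment arm is the height L sinθ = 8.35·sin48.4° = 6.244 m, counterclockwise.
For rotational equilibrium, N × 6.244 = 421.3, so N = 67.5 N.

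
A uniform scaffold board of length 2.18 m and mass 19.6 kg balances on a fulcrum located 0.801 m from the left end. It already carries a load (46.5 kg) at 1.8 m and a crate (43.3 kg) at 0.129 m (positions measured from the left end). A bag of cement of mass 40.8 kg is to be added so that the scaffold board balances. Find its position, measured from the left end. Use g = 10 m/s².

x ≈ 0.237 m from the left end

Sum moments about the fulcrum (at 0.801 m from the left end) (the support reaction has zero arm there).
Beam weight: 19.6 × 10 = 196 N down at 1.09 m → arm 0.289 m, τ = 196 × 0.289 = 56.64 N·m clockwise.
Load: 46.5 × 10 = 465 N down at 1.8 m → arm 0.999 m, τ = 465 × 0.999 = 464.5 N·m clockwise.
Crate: 43.3 × 10 = 433 N down at 0.129 m → arm 0.672 m, τ = 433 × 0.672 = 291 N·m counterclockwise.
Net moment of existing loads = 230.1 N·m clockwise.
The bag of cement weighs 40.8 × 10 = 408 N and must supply an equal counterclockwise moment, so its lever arm about the fulcrum is 230.1 / 408 = 0.564 m.
That puts it at 0.801 − 0.564 = 0.237 m from the left end.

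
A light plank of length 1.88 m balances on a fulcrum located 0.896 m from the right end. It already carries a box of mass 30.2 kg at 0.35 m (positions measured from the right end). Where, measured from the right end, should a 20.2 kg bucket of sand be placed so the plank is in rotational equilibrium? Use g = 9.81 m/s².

Sum moments about the fulcrum (at 0.896 m from the right end) (the support reaction has zero arm there).
Box: 30.2 × 9.81 = 296.3 N down at 0.35 m → arm 0.546 m, τ = 296.3 × 0.546 = 161.8 N·m clockwise.
Net moment of existing loads = 161.8 N·m clockwise.
The bucket of sand weighs 20.2 × 9.81 = 198.2 N and must supply an equal counterclockwise moment, so its lever arm about the fulcrum is 161.8 / 198.2 = 0.816 m.
That puts it at 0.896 + 0.816 = 1.71 m from the right end.

x ≈ 1.71 m from the right end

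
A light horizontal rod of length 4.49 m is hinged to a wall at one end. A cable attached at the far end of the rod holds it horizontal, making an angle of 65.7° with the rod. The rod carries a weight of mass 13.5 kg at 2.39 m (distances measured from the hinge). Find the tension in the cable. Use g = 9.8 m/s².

T ≈ 77.3 N

About the hinge:
Weight: 13.5 × 9.8 = 132.3 N down at 2.39 m → arm 2.39 m, τ = 132.3 × 2.39 = 316.2 N·m clockwise.
Total clockwise load moment = 316.2 N·m.
The cable tension T acts at 4.49 m; only its component perpendicular to the rod, T sinθ, produces torque. sin 65.7° = 0.9114.
For rotational equilibrium, T × 4.49 × 0.9114 = 316.2, so T = 316.2 / 4.092 = 77.3 N.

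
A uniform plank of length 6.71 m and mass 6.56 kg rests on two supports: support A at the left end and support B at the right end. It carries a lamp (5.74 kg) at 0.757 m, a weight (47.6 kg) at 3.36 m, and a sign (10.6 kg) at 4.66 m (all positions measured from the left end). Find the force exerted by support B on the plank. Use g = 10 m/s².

R_B ≈ 351 N

Choose support A as the axis so its reaction then has zero moment arm.
Beam weight: 6.56 × 10 = 65.6 N down at 3.355 m → arm 3.355 m, τ = 65.6 × 3.355 = 220.1 N·m clockwise.
Lamp: 5.74 × 10 = 57.4 N down at 0.757 m → arm 0.757 m, τ = 57.4 × 0.757 = 43.45 N·m clockwise.
Weight: 47.6 × 10 = 476 N down at 3.36 m → arm 3.36 m, τ = 476 × 3.36 = 1599 N·m clockwise.
Sign: 10.6 × 10 = 106 N down at 4.66 m → arm 4.66 m, τ = 106 × 4.66 = 494 N·m clockwise.
Net load moment about support A = 2357 N·m clockwise.
Reaction R at support B is upward at 6.71 m, arm 6.71 m → moment R × 6.71 counterclockwise.
For rotational equilibrium, R × 6.71 = 2357, so R = 351 N.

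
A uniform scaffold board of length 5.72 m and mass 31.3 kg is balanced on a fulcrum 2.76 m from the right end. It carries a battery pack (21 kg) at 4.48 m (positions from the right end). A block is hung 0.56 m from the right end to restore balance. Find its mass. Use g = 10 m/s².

m ≈ 17.8 kg

About the fulcrum (at 2.76 m from the right end):
Beam weight: 31.3 × 10 = 313 N down at 2.86 m → arm 0.1 m, τ = 313 × 0.1 = 31.3 N·m counterclockwise.
Battery pack: 21 × 10 = 210 N down at 4.48 m → arm 1.72 m, τ = 210 × 1.72 = 361.2 N·m counterclockwise.
Net moment of known loads = 392.5 N·m counterclockwise.
An unknown mass m at 0.56 m has arm 2.2 m; its moment is m·g·2.2 clockwise.
Setting net torque to zero: m × 10 × 2.2 = 392.5 → m = 392.5 / (10 × 2.2) = 17.8 kg.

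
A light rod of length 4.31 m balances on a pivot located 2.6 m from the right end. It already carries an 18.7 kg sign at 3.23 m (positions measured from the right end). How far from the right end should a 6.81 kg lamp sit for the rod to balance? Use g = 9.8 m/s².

Taking torques about the pivot (at 2.6 m from the right end):
Sign: 18.7 × 9.8 = 183.3 N down at 3.23 m → arm 0.63 m, τ = 183.3 × 0.63 = 115.5 N·m counterclockwise.
Net moment of existing loads = 115.5 N·m counterclockwise.
The lamp weighs 6.81 × 9.8 = 66.74 N and must supply an equal clockwise moment, so its lever arm about the pivot is 115.5 / 66.74 = 1.73 m.
That puts it at 2.6 − 1.73 = 0.87 m from the right end.

x ≈ 0.87 m from the right end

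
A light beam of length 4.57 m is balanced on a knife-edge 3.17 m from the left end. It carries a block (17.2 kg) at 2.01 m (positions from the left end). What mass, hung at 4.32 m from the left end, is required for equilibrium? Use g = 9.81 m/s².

Choose the knife-edge (at 3.17 m from the left end) as the axis so the support reaction has zero arm there.
Block: 17.2 × 9.81 = 168.7 N down at 2.01 m → arm 1.16 m, τ = 168.7 × 1.16 = 195.7 N·m counterclockwise.
Net moment of known loads = 195.7 N·m counterclockwise.
An unknown mass m at 4.32 m has arm 1.15 m; its moment is m·g·1.15 clockwise.
Setting net torque to zero: m × 9.81 × 1.15 = 195.7 → m = 195.7 / (9.81 × 1.15) = 17.3 kg.

m ≈ 17.3 kg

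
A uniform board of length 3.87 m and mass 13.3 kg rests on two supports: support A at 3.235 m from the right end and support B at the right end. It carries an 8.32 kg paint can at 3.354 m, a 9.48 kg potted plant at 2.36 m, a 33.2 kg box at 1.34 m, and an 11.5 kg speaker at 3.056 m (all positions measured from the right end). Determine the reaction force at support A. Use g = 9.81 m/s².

R_A ≈ 472 N

Choose support B as the axis so its reaction then has zero moment arm.
Beam weight: 13.3 × 9.81 = 130.5 N down at 1.935 m → arm 1.935 m, τ = 130.5 × 1.935 = 252.5 N·m counterclockwise.
Paint can: 8.32 × 9.81 = 81.62 N down at 3.354 m → arm 3.354 m, τ = 81.62 × 3.354 = 273.8 N·m counterclockwise.
Potted plant: 9.48 × 9.81 = 93 N down at 2.36 m → arm 2.36 m, τ = 93 × 2.36 = 219.5 N·m counterclockwise.
Box: 33.2 × 9.81 = 325.7 N down at 1.34 m → arm 1.34 m, τ = 325.7 × 1.34 = 436.4 N·m counterclockwise.
Speaker: 11.5 × 9.81 = 112.8 N down at 3.056 m → arm 3.056 m, τ = 112.8 × 3.056 = 344.7 N·m counterclockwise.
Net load moment about support B = 1527 N·m counterclockwise.
Reaction R at support A is upward at 3.235 m, arm 3.235 m → moment R × 3.235 clockwise.
For rotational equilibrium, R × 3.235 = 1527, so R = 472 N.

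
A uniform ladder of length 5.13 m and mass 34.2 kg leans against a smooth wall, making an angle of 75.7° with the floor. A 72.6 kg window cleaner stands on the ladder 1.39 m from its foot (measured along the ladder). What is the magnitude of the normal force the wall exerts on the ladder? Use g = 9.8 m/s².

N_wall ≈ 91.9 N

Take moments about the foot of the ladder.
Ladder weight 34.2×9.8 = 335.2 N acts at 2.565 m along the ladder; its horizontal arm is 2.565·cos75.7° = 0.6336 m → τ = 212.4 N·m clockwise.
Window cleaner: 72.6×9.8 = 711.5 N at 1.39 m → arm 0.3433 m → τ = 244.3 N·m clockwise.
Wall normal N acts horizontally at the top; its moment arm is the height L sinθ = 5.13·sin75.7° = 4.971 m, counterclockwise.
Balancing moments: N × 4.971 = 456.7, giving N = 91.9 N.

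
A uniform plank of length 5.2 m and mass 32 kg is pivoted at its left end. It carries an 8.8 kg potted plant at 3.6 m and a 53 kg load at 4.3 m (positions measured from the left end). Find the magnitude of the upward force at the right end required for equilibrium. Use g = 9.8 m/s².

Taking torques about the left end:
Beam weight: 32 × 9.8 = 313.6 N down at 2.6 m → arm 2.6 m, τ = 313.6 × 2.6 = 815.4 N·m clockwise.
Potted plant: 8.8 × 9.8 = 86.24 N down at 3.6 m → arm 3.6 m, τ = 86.24 × 3.6 = 310.5 N·m clockwise.
Load: 53 × 9.8 = 519.4 N down at 4.3 m → arm 4.3 m, τ = 519.4 × 4.3 = 2233 N·m clockwise.
Net moment of the loads = 3359 N·m clockwise.
The upward force F acts at the right end, arm 5.2 m, giving F × 5.2 counterclockwise.
Balancing moments: F × 5.2 = 3359, giving F = 3359 / 5.2 = 646 N.

F ≈ 646 N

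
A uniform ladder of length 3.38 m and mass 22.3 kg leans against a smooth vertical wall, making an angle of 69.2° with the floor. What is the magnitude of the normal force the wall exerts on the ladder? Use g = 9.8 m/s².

Sum moments about the foot of the ladder (the floor normal and friction both act there and drop out).
Ladder weight 22.3×9.8 = 218.5 N acts at 1.69 m along the ladder; its horizontal arm is 1.69·cos69.2° = 0.6001 m → τ = 131.1 N·m clockwise.
Wall normal N acts horizontally at the top; its moment arm is the height L sinθ = 3.38·sin69.2° = 3.16 m, counterclockwise.
For rotational equilibrium, N × 3.16 = 131.1, so N = 41.5 N.

N_wall ≈ 41.5 N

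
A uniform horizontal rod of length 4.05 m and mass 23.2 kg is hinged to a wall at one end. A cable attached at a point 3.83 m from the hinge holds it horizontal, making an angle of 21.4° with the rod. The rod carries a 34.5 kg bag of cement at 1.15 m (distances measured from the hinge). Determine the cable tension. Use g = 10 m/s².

T ≈ 620 N

Sum moments about the hinge (the unknown hinge reaction has zero arm there).
Beam weight: 23.2 × 10 = 232 N down at 2.025 m → arm 2.025 m, τ = 232 × 2.025 = 469.8 N·m clockwise.
Bag of cement: 34.5 × 10 = 345 N down at 1.15 m → arm 1.15 m, τ = 345 × 1.15 = 396.7 N·m clockwise.
Total clockwise load moment = 866.5 N·m.
The cable tension T acts at 3.83 m; only its component perpendicular to the rod, T sinθ, produces torque. sin 21.4° = 0.3649.
Balancing moments: T × 3.83 × 0.3649 = 866.5, giving T = 866.5 / 1.398 = 620 N.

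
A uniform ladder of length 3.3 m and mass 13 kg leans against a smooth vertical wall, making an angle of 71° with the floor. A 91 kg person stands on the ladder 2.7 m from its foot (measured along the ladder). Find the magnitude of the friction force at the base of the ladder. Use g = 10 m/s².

f ≈ 279 N

Choose the foot of the ladder as the axis so the floor normal and friction both act there and drop out.
Ladder weight 13×10 = 130 N acts at 1.65 m along the ladder; its horizontal arm is 1.65·cos71° = 0.5372 m → τ = 69.84 N·m clockwise.
Person: 91×10 = 910 N at 2.7 m → arm 0.879 m → τ = 799.9 N·m clockwise.
Wall normal N acts horizontally at the top; its moment arm is the height L sinθ = 3.3·sin71° = 3.12 m, counterclockwise.
Στ = 0 ⇒ N × 3.12 = 869.7 ⇒ N = 279 N.
ΣFx = 0: friction at the foot balances the wall's push, so f = N_wall = 279 N.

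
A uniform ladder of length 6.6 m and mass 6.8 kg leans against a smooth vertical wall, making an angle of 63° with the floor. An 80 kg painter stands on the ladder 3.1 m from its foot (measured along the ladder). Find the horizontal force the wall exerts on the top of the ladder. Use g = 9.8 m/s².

N_wall ≈ 205 N

Sum moments about the foot of the ladder (the floor normal and friction both act there and drop out).
Ladder weight 6.8×9.8 = 66.64 N acts at 3.3 m along the ladder; its horizontal arm is 3.3·cos63° = 1.498 m → τ = 99.83 N·m clockwise.
Painter: 80×9.8 = 784 N at 3.1 m → arm 1.407 m → τ = 1103 N·m clockwise.
Wall normal N acts horizontally at the top; its moment arm is the height L sinθ = 6.6·sin63° = 5.881 m, counterclockwise.
Setting net torque to zero: N × 5.881 = 1203 → N = 205 N.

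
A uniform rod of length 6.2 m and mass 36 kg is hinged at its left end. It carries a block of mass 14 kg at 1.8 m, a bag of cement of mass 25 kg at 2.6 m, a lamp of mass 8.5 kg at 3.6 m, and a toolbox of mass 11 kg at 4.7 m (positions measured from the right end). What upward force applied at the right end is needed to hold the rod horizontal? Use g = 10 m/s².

Sum moments about the left end (the unknown pivot reaction has zero arm there).
Beam weight: 36 × 10 = 360 N down at 3.1 m → arm 3.1 m, τ = 360 × 3.1 = 1116 N·m clockwise.
Block: 14 × 10 = 140 N down at 1.8 m → arm 4.4 m, τ = 140 × 4.4 = 616 N·m clockwise.
Bag of cement: 25 × 10 = 250 N down at 2.6 m → arm 3.6 m, τ = 250 × 3.6 = 900 N·m clockwise.
Lamp: 8.5 × 10 = 85 N down at 3.6 m → arm 2.6 m, τ = 85 × 2.6 = 221 N·m clockwise.
Toolbox: 11 × 10 = 110 N down at 4.7 m → arm 1.5 m, τ = 110 × 1.5 = 165 N·m clockwise.
Net moment of the loads = 3018 N·m clockwise.
The upward force F acts at the right end, arm 6.2 m, giving F × 6.2 counterclockwise.
Setting net torque to zero: F × 6.2 = 3018 → F = 3018 / 6.2 = 487 N.

F ≈ 487 N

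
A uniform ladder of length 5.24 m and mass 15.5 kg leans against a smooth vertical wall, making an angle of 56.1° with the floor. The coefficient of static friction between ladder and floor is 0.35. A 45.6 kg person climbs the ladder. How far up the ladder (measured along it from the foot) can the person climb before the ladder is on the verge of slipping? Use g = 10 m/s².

Take moments about the foot of the ladder.
Ladder weight 15.5×10 = 155 N acts at 2.62 m along the ladder; its horizontal arm is 2.62·cos56.1° = 1.461 m → τ = 226.5 N·m clockwise.
Person weight 45.6×10 = 456 N at distance d → arm d·cos56.1° → τ = 456·d·0.5577 clockwise.
Wall normal N at the top has arm L sinθ = 4.349 m counterclockwise, so Στ = 0 gives N·4.349 = 226.5 + 254.3·d.
ΣFy = 0 ⇒ N_floor = 611 N, so the maximum friction is μ_s·N_floor = 0.35×611 = 213.8 N. ΣFx = 0 ⇒ N_wall = f, so at the slipping point N = 213.8 N.
Substituting: 213.8×4.349 = 226.5 + 254.3·d ⇒ d = (929.8 − 226.5) / 254.3 = 2.77 m.

d ≈ 2.77 m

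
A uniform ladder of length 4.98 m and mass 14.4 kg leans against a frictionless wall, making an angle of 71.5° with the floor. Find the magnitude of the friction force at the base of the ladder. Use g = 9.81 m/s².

About the foot of the ladder:
Ladder weight 14.4×9.81 = 141.3 N acts at 2.49 m along the ladder; its horizontal arm is 2.49·cos71.5° = 0.7901 m → τ = 111.6 N·m clockwise.
Wall normal N acts horizontally at the top; its moment arm is the height L sinθ = 4.98·sin71.5° = 4.723 m, counterclockwise.
Στ = 0 ⇒ N × 4.723 = 111.6 ⇒ N = 23.6 N.
ΣFx = 0: friction at the foot balances the wall's push, so f = N_wall = 23.6 N.

f ≈ 23.6 N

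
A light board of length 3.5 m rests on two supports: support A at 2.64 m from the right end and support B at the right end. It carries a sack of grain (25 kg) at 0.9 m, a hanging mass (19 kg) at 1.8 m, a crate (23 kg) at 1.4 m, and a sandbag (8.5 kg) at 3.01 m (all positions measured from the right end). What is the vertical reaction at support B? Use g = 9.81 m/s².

R_B ≈ 315 N

About support A:
Sack of grain: 25 × 9.81 = 245.2 N down at 0.9 m → arm 1.74 m, τ = 245.2 × 1.74 = 426.6 N·m clockwise.
Hanging mass: 19 × 9.81 = 186.4 N down at 1.8 m → arm 0.84 m, τ = 186.4 × 0.84 = 156.6 N·m clockwise.
Crate: 23 × 9.81 = 225.6 N down at 1.4 m → arm 1.24 m, τ = 225.6 × 1.24 = 279.7 N·m clockwise.
Sandbag: 8.5 × 9.81 = 83.39 N down at 3.01 m → arm 0.37 m, τ = 83.39 × 0.37 = 30.85 N·m counterclockwise.
Net load moment about support A = 832.1 N·m clockwise.
Reaction R at support B is upward at 0 m, arm 2.64 m → moment R × 2.64 counterclockwise.
For rotational equilibrium, R × 2.64 = 832.1, so R = 315 N.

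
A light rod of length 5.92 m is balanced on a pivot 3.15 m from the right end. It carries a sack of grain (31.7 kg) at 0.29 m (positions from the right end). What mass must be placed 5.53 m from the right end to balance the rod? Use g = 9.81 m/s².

About the pivot (at 3.15 m from the right end):
Sack of grain: 31.7 × 9.81 = 311 N down at 0.29 m → arm 2.86 m, τ = 311 × 2.86 = 889.5 N·m clockwise.
Net moment of known loads = 889.5 N·m clockwise.
An unknown mass m at 5.53 m has arm 2.38 m; its moment is m·g·2.38 counterclockwise.
For rotational equilibrium, m × 9.81 × 2.38 = 889.5, so m = 889.5 / (9.81 × 2.38) = 38.1 kg.

m ≈ 38.1 kg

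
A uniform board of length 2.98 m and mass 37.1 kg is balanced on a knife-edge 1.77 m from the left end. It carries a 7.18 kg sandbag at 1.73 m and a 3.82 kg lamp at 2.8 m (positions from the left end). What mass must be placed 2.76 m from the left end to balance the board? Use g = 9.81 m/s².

m ≈ 6.81 kg

Sum moments about the knife-edge (at 1.77 m from the left end) (the support reaction has zero arm there).
Beam weight: 37.1 × 9.81 = 364 N down at 1.49 m → arm 0.28 m, τ = 364 × 0.28 = 101.9 N·m counterclockwise.
Sandbag: 7.18 × 9.81 = 70.44 N down at 1.73 m → arm 0.04 m, τ = 70.44 × 0.04 = 2.818 N·m counterclockwise.
Lamp: 3.82 × 9.81 = 37.47 N down at 2.8 m → arm 1.03 m, τ = 37.47 × 1.03 = 38.59 N·m clockwise.
Net moment of known loads = 66.13 N·m counterclockwise.
An unknown mass m at 2.76 m has arm 0.99 m; its moment is m·g·0.99 clockwise.
Balancing moments: m × 9.81 × 0.99 = 66.13, giving m = 66.13 / (9.81 × 0.99) = 6.81 kg.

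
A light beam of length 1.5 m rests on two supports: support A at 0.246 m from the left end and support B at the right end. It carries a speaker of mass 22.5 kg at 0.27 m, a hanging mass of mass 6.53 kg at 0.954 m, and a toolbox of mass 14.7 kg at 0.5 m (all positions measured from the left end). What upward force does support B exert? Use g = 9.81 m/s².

R_B ≈ 69.6 N

Take moments about support A.
Speaker: 22.5 × 9.81 = 220.7 N down at 0.27 m → arm 0.024 m, τ = 220.7 × 0.024 = 5.297 N·m clockwise.
Hanging mass: 6.53 × 9.81 = 64.06 N down at 0.954 m → arm 0.708 m, τ = 64.06 × 0.708 = 45.35 N·m clockwise.
Toolbox: 14.7 × 9.81 = 144.2 N down at 0.5 m → arm 0.254 m, τ = 144.2 × 0.254 = 36.63 N·m clockwise.
Net load moment about support A = 87.28 N·m clockwise.
Reaction R at support B is upward at 1.5 m, arm 1.254 m → moment R × 1.254 counterclockwise.
Setting net torque to zero: R × 1.254 = 87.28 → R = 69.6 N.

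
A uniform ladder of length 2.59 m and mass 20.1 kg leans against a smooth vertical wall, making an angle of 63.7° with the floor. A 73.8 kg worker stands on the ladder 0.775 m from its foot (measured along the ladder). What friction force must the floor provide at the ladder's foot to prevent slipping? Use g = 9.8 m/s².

Taking torques about the foot of the ladder:
Ladder weight 20.1×9.8 = 197 N acts at 1.295 m along the ladder; its horizontal arm is 1.295·cos63.7° = 0.5738 m → τ = 113 N·m clockwise.
Worker: 73.8×9.8 = 723.2 N at 0.775 m → arm 0.3434 m → τ = 248.3 N·m clockwise.
Wall normal N acts horizontally at the top; its moment arm is the height L sinθ = 2.59·sin63.7° = 2.322 m, counterclockwise.
Balancing moments: N × 2.322 = 361.3, giving N = 156 N.
ΣFx = 0: friction at the foot balances the wall's push, so f = N_wall = 156 N.

f ≈ 156 N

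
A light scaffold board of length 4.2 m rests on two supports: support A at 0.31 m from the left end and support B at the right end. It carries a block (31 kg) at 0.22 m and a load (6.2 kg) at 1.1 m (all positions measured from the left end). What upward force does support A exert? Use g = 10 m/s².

R_A ≈ 367 N

About support B:
Block: 31 × 10 = 310 N down at 0.22 m → arm 3.98 m, τ = 310 × 3.98 = 1234 N·m counterclockwise.
Load: 6.2 × 10 = 62 N down at 1.1 m → arm 3.1 m, τ = 62 × 3.1 = 192.2 N·m counterclockwise.
Net load moment about support B = 1426 N·m counterclockwise.
Reaction R at support A is upward at 0.31 m, arm 3.89 m → moment R × 3.89 clockwise.
Στ = 0 ⇒ R × 3.89 = 1426 ⇒ R = 367 N.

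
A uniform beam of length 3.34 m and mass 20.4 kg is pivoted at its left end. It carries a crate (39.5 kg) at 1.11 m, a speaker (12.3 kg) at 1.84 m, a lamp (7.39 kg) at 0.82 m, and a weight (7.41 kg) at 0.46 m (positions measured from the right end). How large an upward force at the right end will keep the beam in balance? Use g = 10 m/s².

About the left end:
Beam weight: 20.4 × 10 = 204 N down at 1.67 m → arm 1.67 m, τ = 204 × 1.67 = 340.7 N·m clockwise.
Crate: 39.5 × 10 = 395 N down at 1.11 m → arm 2.23 m, τ = 395 × 2.23 = 880.9 N·m clockwise.
Speaker: 12.3 × 10 = 123 N down at 1.84 m → arm 1.5 m, τ = 123 × 1.5 = 184.5 N·m clockwise.
Lamp: 7.39 × 10 = 73.9 N down at 0.82 m → arm 2.52 m, τ = 73.9 × 2.52 = 186.2 N·m clockwise.
Weight: 7.41 × 10 = 74.1 N down at 0.46 m → arm 2.88 m, τ = 74.1 × 2.88 = 213.4 N·m clockwise.
Net moment of the loads = 1806 N·m clockwise.
The upward force F acts at the right end, arm 3.34 m, giving F × 3.34 counterclockwise.
Στ = 0 ⇒ F × 3.34 = 1806 ⇒ F = 1806 / 3.34 = 541 N.

F ≈ 541 N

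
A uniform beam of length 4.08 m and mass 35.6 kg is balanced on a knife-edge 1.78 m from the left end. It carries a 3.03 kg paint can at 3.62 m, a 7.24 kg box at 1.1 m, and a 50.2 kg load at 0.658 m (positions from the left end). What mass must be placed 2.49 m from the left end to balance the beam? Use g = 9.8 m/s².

Sum moments about the knife-edge (at 1.78 m from the left end) (the support reaction has zero arm there).
Beam weight: 35.6 × 9.8 = 348.9 N down at 2.04 m → arm 0.26 m, τ = 348.9 × 0.26 = 90.71 N·m clockwise.
Paint can: 3.03 × 9.8 = 29.69 N down at 3.62 m → arm 1.84 m, τ = 29.69 × 1.84 = 54.63 N·m clockwise.
Box: 7.24 × 9.8 = 70.95 N down at 1.1 m → arm 0.68 m, τ = 70.95 × 0.68 = 48.25 N·m counterclockwise.
Load: 50.2 × 9.8 = 492 N down at 0.658 m → arm 1.122 m, τ = 492 × 1.122 = 552 N·m counterclockwise.
Net moment of known loads = 454.9 N·m counterclockwise.
An unknown mass m at 2.49 m has arm 0.71 m; its moment is m·g·0.71 clockwise.
Setting net torque to zero: m × 9.8 × 0.71 = 454.9 → m = 454.9 / (9.8 × 0.71) = 65.4 kg.

m ≈ 65.4 kg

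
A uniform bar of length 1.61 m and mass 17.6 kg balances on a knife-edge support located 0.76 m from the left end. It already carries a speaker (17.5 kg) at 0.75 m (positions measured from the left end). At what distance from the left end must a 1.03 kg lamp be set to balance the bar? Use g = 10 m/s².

Take moments about the knife-edge support (at 0.76 m from the left end).
Beam weight: 17.6 × 10 = 176 N down at 0.805 m → arm 0.045 m, τ = 176 × 0.045 = 7.92 N·m clockwise.
Speaker: 17.5 × 10 = 175 N down at 0.75 m → arm 0.01 m, τ = 175 × 0.01 = 1.75 N·m counterclockwise.
Net moment of existing loads = 6.17 N·m clockwise.
The lamp weighs 1.03 × 10 = 10.3 N and must supply an equal counterclockwise moment, so its lever arm about the knife-edge support is 6.17 / 10.3 = 0.599 m.
That puts it at 0.76 − 0.599 = 0.161 m from the left end.

x ≈ 0.161 m from the left end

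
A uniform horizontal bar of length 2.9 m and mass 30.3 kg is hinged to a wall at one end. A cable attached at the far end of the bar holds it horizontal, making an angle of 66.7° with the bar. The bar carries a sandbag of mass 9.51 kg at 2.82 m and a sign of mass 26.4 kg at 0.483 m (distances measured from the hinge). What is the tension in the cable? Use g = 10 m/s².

T ≈ 314 N

Taking torques about the hinge:
Beam weight: 30.3 × 10 = 303 N down at 1.45 m → arm 1.45 m, τ = 303 × 1.45 = 439.3 N·m clockwise.
Sandbag: 9.51 × 10 = 95.1 N down at 2.82 m → arm 2.82 m, τ = 95.1 × 2.82 = 268.2 N·m clockwise.
Sign: 26.4 × 10 = 264 N down at 0.483 m → arm 0.483 m, τ = 264 × 0.483 = 127.5 N·m clockwise.
Total clockwise load moment = 835 N·m.
The cable tension T acts at 2.9 m; only its component perpendicular to the bar, T sinθ, produces torque. sin 66.7° = 0.9184.
Στ = 0 ⇒ T × 2.9 × 0.9184 = 835 ⇒ T = 835 / 2.663 = 314 N.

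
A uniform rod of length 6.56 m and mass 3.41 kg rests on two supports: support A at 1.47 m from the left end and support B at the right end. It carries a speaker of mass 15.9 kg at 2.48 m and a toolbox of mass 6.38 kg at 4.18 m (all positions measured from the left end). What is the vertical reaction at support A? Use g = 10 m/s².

R_A ≈ 179 N

Sum moments about support B (its reaction then has zero moment arm).
Beam weight: 3.41 × 10 = 34.1 N down at 3.28 m → arm 3.28 m, τ = 34.1 × 3.28 = 111.8 N·m counterclockwise.
Speaker: 15.9 × 10 = 159 N down at 2.48 m → arm 4.08 m, τ = 159 × 4.08 = 648.7 N·m counterclockwise.
Toolbox: 6.38 × 10 = 63.8 N down at 4.18 m → arm 2.38 m, τ = 63.8 × 2.38 = 151.8 N·m counterclockwise.
Net load moment about support B = 912.3 N·m counterclockwise.
Reaction R at support A is upward at 1.47 m, arm 5.09 m → moment R × 5.09 clockwise.
Balancing moments: R × 5.09 = 912.3, giving R = 179 N.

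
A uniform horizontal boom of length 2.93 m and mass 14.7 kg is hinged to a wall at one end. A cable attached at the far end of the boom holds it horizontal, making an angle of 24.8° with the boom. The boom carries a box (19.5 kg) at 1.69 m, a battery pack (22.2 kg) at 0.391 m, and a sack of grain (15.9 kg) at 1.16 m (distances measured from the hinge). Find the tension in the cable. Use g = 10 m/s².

Take moments about the hinge.
Beam weight: 14.7 × 10 = 147 N down at 1.465 m → arm 1.465 m, τ = 147 × 1.465 = 215.4 N·m clockwise.
Box: 19.5 × 10 = 195 N down at 1.69 m → arm 1.69 m, τ = 195 × 1.69 = 329.6 N·m clockwise.
Battery pack: 22.2 × 10 = 222 N down at 0.391 m → arm 0.391 m, τ = 222 × 0.391 = 86.8 N·m clockwise.
Sack of grain: 15.9 × 10 = 159 N down at 1.16 m → arm 1.16 m, τ = 159 × 1.16 = 184.4 N·m clockwise.
Total clockwise load moment = 816.2 N·m.
The cable tension T acts at 2.93 m; only its component perpendicular to the boom, T sinθ, produces torque. sin 24.8° = 0.4195.
Setting net torque to zero: T × 2.93 × 0.4195 = 816.2 → T = 816.2 / 1.229 = 664 N.

T ≈ 664 N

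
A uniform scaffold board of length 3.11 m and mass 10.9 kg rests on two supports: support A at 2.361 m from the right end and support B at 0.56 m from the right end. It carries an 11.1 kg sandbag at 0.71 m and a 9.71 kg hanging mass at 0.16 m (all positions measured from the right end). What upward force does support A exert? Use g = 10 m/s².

Sum moments about support B (its reaction then has zero moment arm).
Beam weight: 10.9 × 10 = 109 N down at 1.555 m → arm 0.995 m, τ = 109 × 0.995 = 108.5 N·m counterclockwise.
Sandbag: 11.1 × 10 = 111 N down at 0.71 m → arm 0.15 m, τ = 111 × 0.15 = 16.65 N·m counterclockwise.
Hanging mass: 9.71 × 10 = 97.1 N down at 0.16 m → arm 0.4 m, τ = 97.1 × 0.4 = 38.84 N·m clockwise.
Net load moment about support B = 86.31 N·m counterclockwise.
Reaction R at support A is upward at 2.361 m, arm 1.801 m → moment R × 1.801 clockwise.
Setting net torque to zero: R × 1.801 = 86.31 → R = 47.9 N.

R_A ≈ 47.9 N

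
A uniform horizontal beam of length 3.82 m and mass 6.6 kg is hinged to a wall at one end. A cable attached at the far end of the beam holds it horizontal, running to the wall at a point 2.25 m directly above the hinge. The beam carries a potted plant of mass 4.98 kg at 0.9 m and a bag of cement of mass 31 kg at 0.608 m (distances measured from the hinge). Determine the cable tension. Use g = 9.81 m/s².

T ≈ 182 N

About the hinge:
Beam weight: 6.6 × 9.81 = 64.75 N down at 1.91 m → arm 1.91 m, τ = 64.75 × 1.91 = 123.7 N·m clockwise.
Potted plant: 4.98 × 9.81 = 48.85 N down at 0.9 m → arm 0.9 m, τ = 48.85 × 0.9 = 43.97 N·m clockwise.
Bag of cement: 31 × 9.81 = 304.1 N down at 0.608 m → arm 0.608 m, τ = 304.1 × 0.608 = 184.9 N·m clockwise.
Total clockwise load moment = 352.6 N·m.
The cable tension T acts at 3.82 m; only its component perpendicular to the beam, T sinθ, produces torque. sinθ = h/√(h²+d²) = 2.25/√(2.25²+3.82²) = 0.5075.
For rotational equilibrium, T × 3.82 × 0.5075 = 352.6, so T = 352.6 / 1.939 = 182 N.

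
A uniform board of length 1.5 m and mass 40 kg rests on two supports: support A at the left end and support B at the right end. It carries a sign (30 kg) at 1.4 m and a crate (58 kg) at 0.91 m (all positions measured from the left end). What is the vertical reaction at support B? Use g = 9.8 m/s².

R_B ≈ 815 N

Choose support A as the axis so its reaction then has zero moment arm.
Beam weight: 40 × 9.8 = 392 N down at 0.75 m → arm 0.75 m, τ = 392 × 0.75 = 294 N·m clockwise.
Sign: 30 × 9.8 = 294 N down at 1.4 m → arm 1.4 m, τ = 294 × 1.4 = 411.6 N·m clockwise.
Crate: 58 × 9.8 = 568.4 N down at 0.91 m → arm 0.91 m, τ = 568.4 × 0.91 = 517.2 N·m clockwise.
Net load moment about support A = 1223 N·m clockwise.
Reaction R at support B is upward at 1.5 m, arm 1.5 m → moment R × 1.5 counterclockwise.
Setting net torque to zero: R × 1.5 = 1223 → R = 815 N.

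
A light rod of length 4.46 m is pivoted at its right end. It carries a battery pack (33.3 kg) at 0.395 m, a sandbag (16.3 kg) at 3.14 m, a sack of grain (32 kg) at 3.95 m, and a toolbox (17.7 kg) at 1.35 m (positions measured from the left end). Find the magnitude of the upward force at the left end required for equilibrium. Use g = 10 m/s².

Take moments about the right end.
Battery pack: 33.3 × 10 = 333 N down at 0.395 m → arm 4.065 m, τ = 333 × 4.065 = 1354 N·m counterclockwise.
Sandbag: 16.3 × 10 = 163 N down at 3.14 m → arm 1.32 m, τ = 163 × 1.32 = 215.2 N·m counterclockwise.
Sack of grain: 32 × 10 = 320 N down at 3.95 m → arm 0.51 m, τ = 320 × 0.51 = 163.2 N·m counterclockwise.
Toolbox: 17.7 × 10 = 177 N down at 1.35 m → arm 3.11 m, τ = 177 × 3.11 = 550.5 N·m counterclockwise.
Net moment of the loads = 2283 N·m counterclockwise.
The upward force F acts at the left end, arm 4.46 m, giving F × 4.46 clockwise.
Balancing moments: F × 4.46 = 2283, giving F = 2283 / 4.46 = 512 N.

F ≈ 512 N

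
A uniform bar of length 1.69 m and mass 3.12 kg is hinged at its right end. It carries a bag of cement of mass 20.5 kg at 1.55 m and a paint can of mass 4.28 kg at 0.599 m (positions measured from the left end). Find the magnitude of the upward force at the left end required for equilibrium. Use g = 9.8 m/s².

Taking torques about the right end:
Beam weight: 3.12 × 9.8 = 30.58 N down at 0.845 m → arm 0.845 m, τ = 30.58 × 0.845 = 25.84 N·m counterclockwise.
Bag of cement: 20.5 × 9.8 = 200.9 N down at 1.55 m → arm 0.14 m, τ = 200.9 × 0.14 = 28.13 N·m counterclockwise.
Paint can: 4.28 × 9.8 = 41.94 N down at 0.599 m → arm 1.091 m, τ = 41.94 × 1.091 = 45.76 N·m counterclockwise.
Net moment of the loads = 99.73 N·m counterclockwise.
The upward force F acts at the left end, arm 1.69 m, giving F × 1.69 clockwise.
For rotational equilibrium, F × 1.69 = 99.73, so F = 99.73 / 1.69 = 59 N.

F ≈ 59 N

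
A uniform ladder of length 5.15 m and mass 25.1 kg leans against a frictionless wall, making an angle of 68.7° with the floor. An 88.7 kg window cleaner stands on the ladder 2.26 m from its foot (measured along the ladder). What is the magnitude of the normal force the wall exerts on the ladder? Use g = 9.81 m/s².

N_wall ≈ 197 N

About the foot of the ladder:
Ladder weight 25.1×9.81 = 246.2 N acts at 2.575 m along the ladder; its horizontal arm is 2.575·cos68.7° = 0.9354 m → τ = 230.3 N·m clockwise.
Window cleaner: 88.7×9.81 = 870.1 N at 2.26 m → arm 0.8209 m → τ = 714.3 N·m clockwise.
Wall normal N acts horizontally at the top; its moment arm is the height L sinθ = 5.15·sin68.7° = 4.798 m, counterclockwise.
Setting net torque to zero: N × 4.798 = 944.6 → N = 197 N.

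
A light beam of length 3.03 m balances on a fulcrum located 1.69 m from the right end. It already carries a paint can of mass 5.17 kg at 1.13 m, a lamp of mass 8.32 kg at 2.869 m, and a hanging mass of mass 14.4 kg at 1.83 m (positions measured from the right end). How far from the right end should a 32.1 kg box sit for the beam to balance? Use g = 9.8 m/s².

x ≈ 1.41 m from the right end

Take moments about the fulcrum (at 1.69 m from the right end).
Paint can: 5.17 × 9.8 = 50.67 N down at 1.13 m → arm 0.56 m, τ = 50.67 × 0.56 = 28.38 N·m clockwise.
Lamp: 8.32 × 9.8 = 81.54 N down at 2.869 m → arm 1.179 m, τ = 81.54 × 1.179 = 96.14 N·m counterclockwise.
Hanging mass: 14.4 × 9.8 = 141.1 N down at 1.83 m → arm 0.14 m, τ = 141.1 × 0.14 = 19.75 N·m counterclockwise.
Net moment of existing loads = 87.51 N·m counterclockwise.
The box weighs 32.1 × 9.8 = 314.6 N and must supply an equal clockwise moment, so its lever arm about the fulcrum is 87.51 / 314.6 = 0.278 m.
That puts it at 1.69 − 0.278 = 1.41 m from the right end.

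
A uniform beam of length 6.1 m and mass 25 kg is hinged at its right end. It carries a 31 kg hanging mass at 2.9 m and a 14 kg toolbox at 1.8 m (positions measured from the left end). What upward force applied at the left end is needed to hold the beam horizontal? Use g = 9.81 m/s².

About the right end:
Beam weight: 25 × 9.81 = 245.2 N down at 3.05 m → arm 3.05 m, τ = 245.2 × 3.05 = 747.9 N·m counterclockwise.
Hanging mass: 31 × 9.81 = 304.1 N down at 2.9 m → arm 3.2 m, τ = 304.1 × 3.2 = 973.1 N·m counterclockwise.
Toolbox: 14 × 9.81 = 137.3 N down at 1.8 m → arm 4.3 m, τ = 137.3 × 4.3 = 590.4 N·m counterclockwise.
Net moment of the loads = 2311 N·m counterclockwise.
The upward force F acts at the left end, arm 6.1 m, giving F × 6.1 clockwise.
Στ = 0 ⇒ F × 6.1 = 2311 ⇒ F = 2311 / 6.1 = 379 N.

F ≈ 379 N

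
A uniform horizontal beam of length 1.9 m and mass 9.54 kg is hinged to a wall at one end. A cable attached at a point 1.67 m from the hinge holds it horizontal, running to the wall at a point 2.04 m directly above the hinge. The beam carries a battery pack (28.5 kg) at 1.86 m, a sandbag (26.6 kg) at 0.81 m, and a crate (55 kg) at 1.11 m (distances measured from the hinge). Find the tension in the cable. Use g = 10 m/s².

Choose the hinge as the axis so the unknown hinge reaction has zero arm there.
Beam weight: 9.54 × 10 = 95.4 N down at 0.95 m → arm 0.95 m, τ = 95.4 × 0.95 = 90.63 N·m clockwise.
Battery pack: 28.5 × 10 = 285 N down at 1.86 m → arm 1.86 m, τ = 285 × 1.86 = 530.1 N·m clockwise.
Sandbag: 26.6 × 10 = 266 N down at 0.81 m → arm 0.81 m, τ = 266 × 0.81 = 215.5 N·m clockwise.
Crate: 55 × 10 = 550 N down at 1.11 m → arm 1.11 m, τ = 550 × 1.11 = 610.5 N·m clockwise.
Total clockwise load moment = 1447 N·m.
The cable tension T acts at 1.67 m; only its component perpendicular to the beam, T sinθ, produces torque. sinθ = h/√(h²+d²) = 2.04/√(2.04²+1.67²) = 0.7738.
Setting net torque to zero: T × 1.67 × 0.7738 = 1447 → T = 1447 / 1.292 = 1120 N.

T ≈ 1120 N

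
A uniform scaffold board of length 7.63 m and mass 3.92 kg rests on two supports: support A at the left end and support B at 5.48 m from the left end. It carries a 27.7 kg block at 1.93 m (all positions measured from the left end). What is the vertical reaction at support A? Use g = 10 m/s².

Take moments about support B.
Beam weight: 3.92 × 10 = 39.2 N down at 3.815 m → arm 1.665 m, τ = 39.2 × 1.665 = 65.27 N·m counterclockwise.
Block: 27.7 × 10 = 277 N down at 1.93 m → arm 3.55 m, τ = 277 × 3.55 = 983.3 N·m counterclockwise.
Net load moment about support B = 1049 N·m counterclockwise.
Reaction R at support A is upward at 0 m, arm 5.48 m → moment R × 5.48 clockwise.
Στ = 0 ⇒ R × 5.48 = 1049 ⇒ R = 191 N.

R_A ≈ 191 N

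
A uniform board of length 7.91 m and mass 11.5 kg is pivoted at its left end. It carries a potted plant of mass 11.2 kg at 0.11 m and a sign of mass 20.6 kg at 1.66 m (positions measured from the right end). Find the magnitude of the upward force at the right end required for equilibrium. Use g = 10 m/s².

Sum moments about the left end (the unknown pivot reaction has zero arm there).
Beam weight: 11.5 × 10 = 115 N down at 3.955 m → arm 3.955 m, τ = 115 × 3.955 = 454.8 N·m clockwise.
Potted plant: 11.2 × 10 = 112 N down at 0.11 m → arm 7.8 m, τ = 112 × 7.8 = 873.6 N·m clockwise.
Sign: 20.6 × 10 = 206 N down at 1.66 m → arm 6.25 m, τ = 206 × 6.25 = 1288 N·m clockwise.
Net moment of the loads = 2616 N·m clockwise.
The upward force F acts at the right end, arm 7.91 m, giving F × 7.91 counterclockwise.
For rotational equilibrium, F × 7.91 = 2616, so F = 2616 / 7.91 = 331 N.

F ≈ 331 N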